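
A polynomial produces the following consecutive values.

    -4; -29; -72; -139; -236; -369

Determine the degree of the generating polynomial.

3

D1: -25, -43, -67, -97, -133
D2: -18, -24, -30, -36
D3: -6, -6, -6
The third differences are constant, so the polynomial has degree 3.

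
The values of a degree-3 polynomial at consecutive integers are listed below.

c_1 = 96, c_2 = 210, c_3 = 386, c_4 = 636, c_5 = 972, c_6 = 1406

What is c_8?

D1: 114  176  250  336  434
D2: 62  74  86  98
D3: 12  12  12
The third differences are constant (12).
98 + 12 = 110;  434 + 110 = 544;  1406 + 544 = 1950
110 + 12 = 122;  544 + 122 = 666;  1950 + 666 = 2616

2616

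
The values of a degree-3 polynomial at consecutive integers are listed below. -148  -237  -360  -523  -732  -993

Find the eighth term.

First differences: -89 , -123 , -163 , -209 , -261
Second differences: -34 , -40 , -46 , -52
Third differences: -6 , -6 , -6
The third differences are constant (-6).
-52 − 6 = -58;  -261 − 58 = -319;  -993 − 319 = -1312
-58 − 6 = -64;  -319 − 64 = -383;  -1312 − 383 = -1695

-1695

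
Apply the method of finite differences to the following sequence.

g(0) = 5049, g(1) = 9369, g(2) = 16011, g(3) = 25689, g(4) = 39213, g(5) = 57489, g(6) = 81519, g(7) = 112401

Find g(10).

D1: 4320, 6642, 9678, 13524, 18276, 24030, 30882
D2: 2322, 3036, 3846, 4752, 5754, 6852
D3: 714, 810, 906, 1002, 1098
D4: 96, 96, 96, 96
Fourth differences constant at 96.
1098 + 96 = 1194;  6852 + 1194 = 8046;  30882 + 8046 = 38928;  112401 + 38928 = 151329
1194 + 96 = 1290;  8046 + 1290 = 9336;  38928 + 9336 = 48264;  151329 + 48264 = 199593
1290 + 96 = 1386;  9336 + 1386 = 10722;  48264 + 10722 = 58986;  199593 + 58986 = 258579

258579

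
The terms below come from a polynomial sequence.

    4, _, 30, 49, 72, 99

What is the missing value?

Using the last 4 terms:
Δ: 19, 23, 27
Δ²: 4, 4
Constant second difference = 4.
Extend backward: 19 − 4 = 15;  30 − 15 = 15

15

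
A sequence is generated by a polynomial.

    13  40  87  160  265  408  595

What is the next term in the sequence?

First differences: 27, 47, 73, 105, 143, 187
Second differences: 20, 26, 32, 38, 44
Third differences: 6, 6, 6, 6
Third differences constant at 6.
44 + 6 = 50;  187 + 50 = 237;  595 + 237 = 832

832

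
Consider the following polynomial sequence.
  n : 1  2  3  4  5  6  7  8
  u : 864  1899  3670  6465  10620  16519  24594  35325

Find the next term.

49240

D1: 1035, 1771, 2795, 4155, 5899, 8075, 10731
D2: 736, 1024, 1360, 1744, 2176, 2656
D3: 288, 336, 384, 432, 480
D4: 48, 48, 48, 48
The fourth differences are constant (48).
480 + 48 = 528;  2656 + 528 = 3184;  10731 + 3184 = 13915;  35325 + 13915 = 49240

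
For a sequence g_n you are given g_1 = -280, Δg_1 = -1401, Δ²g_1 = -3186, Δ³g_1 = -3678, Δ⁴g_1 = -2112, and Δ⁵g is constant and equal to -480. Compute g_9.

Build the table forward from the leading diagonal:
Δ⁵: -480, -480, -480, -480, -480, -480, -480, -480, -480
Δ⁴: -2112, -2592, -3072, -3552, -4032, -4512, -4992, -5472, -5952
Δ³: -3678, -5790, -8382, -11454, -15006, -19038, -23550, -28542, -34014
Δ²: -3186, -6864, -12654, -21036, -32490, -47496, -66534, -90084, -118626
Δ: -1401, -4587, -11451, -24105, -45141, -77631, -125127, -191661, -281745
g: -280, -1681, -6268, -17719, -41824, -86965, -164596, -289723, -481384

-481384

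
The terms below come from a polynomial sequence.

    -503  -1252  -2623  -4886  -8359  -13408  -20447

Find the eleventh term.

-78463

Δ: -749  -1371  -2263  -3473  -5049  -7039
Δ²: -622  -892  -1210  -1576  -1990
Δ³: -270  -318  -366  -414
Δ⁴: -48  -48  -48
The fourth differences are constant (-48).
-414 − 48 = -462;  -1990 − 462 = -2452;  -7039 − 2452 = -9491;  -20447 − 9491 = -29938
-462 − 48 = -510;  -2452 − 510 = -2962;  -9491 − 2962 = -12453;  -29938 − 12453 = -42391
-510 − 48 = -558;  -2962 − 558 = -3520;  -12453 − 3520 = -15973;  -42391 − 15973 = -58364
-558 − 48 = -606;  -3520 − 606 = -4126;  -15973 − 4126 = -20099;  -58364 − 20099 = -78463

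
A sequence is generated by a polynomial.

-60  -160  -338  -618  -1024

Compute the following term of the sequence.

First differences: -100 , -178 , -280 , -406
Second differences: -78 , -102 , -126
Third differences: -24 , -24
The third differences are constant (-24).
-126 − 24 = -150;  -406 − 150 = -556;  -1024 − 556 = -1580

-1580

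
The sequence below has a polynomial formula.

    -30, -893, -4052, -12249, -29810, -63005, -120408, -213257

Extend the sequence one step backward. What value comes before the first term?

55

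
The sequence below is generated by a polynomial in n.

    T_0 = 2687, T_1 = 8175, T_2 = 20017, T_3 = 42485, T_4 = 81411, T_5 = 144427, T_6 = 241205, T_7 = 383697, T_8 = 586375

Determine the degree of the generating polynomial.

5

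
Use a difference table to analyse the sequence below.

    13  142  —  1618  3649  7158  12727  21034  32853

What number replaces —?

Using the last 6 terms:
Δ: 2031  3509  5569  8307  11819
Δ²: 1478  2060  2738  3512
Δ³: 582  678  774
Δ⁴: 96  96
Constant fourth difference = 96.
Extend backward: 582 − 96 = 486;  1478 − 486 = 992;  2031 − 992 = 1039;  1618 − 1039 = 579

579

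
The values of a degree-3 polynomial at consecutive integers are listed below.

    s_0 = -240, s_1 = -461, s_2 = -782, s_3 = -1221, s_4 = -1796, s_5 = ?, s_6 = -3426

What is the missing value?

-2525

Using the first 5 terms:
-221  -321  -439  -575
-100  -118  -136
-18  -18
Constant third difference = -18.
Extend forward: -136 − 18 = -154;  -575 − 154 = -729;  -1796 − 729 = -2525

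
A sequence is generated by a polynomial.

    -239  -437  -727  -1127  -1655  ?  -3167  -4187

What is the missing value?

Using the first 5 terms:
-198  -290  -400  -528
-92  -110  -128
-18  -18
Constant third difference = -18.
Extend forward: -128 − 18 = -146;  -528 − 146 = -674;  -1655 − 674 = -2329

-2329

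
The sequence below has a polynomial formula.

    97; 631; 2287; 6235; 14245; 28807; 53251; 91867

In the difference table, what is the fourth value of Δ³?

3330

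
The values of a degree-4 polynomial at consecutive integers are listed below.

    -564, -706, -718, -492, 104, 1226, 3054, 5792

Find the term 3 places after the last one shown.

First differences: -142 , -12 , 226 , 596 , 1122 , 1828 , 2738
Second differences: 130 , 238 , 370 , 526 , 706 , 910
Third differences: 108 , 132 , 156 , 180 , 204
Fourth differences: 24 , 24 , 24 , 24
Fourth differences constant at 24.
204 + 24 = 228;  910 + 228 = 1138;  2738 + 1138 = 3876;  5792 + 3876 = 9668
228 + 24 = 252;  1138 + 252 = 1390;  3876 + 1390 = 5266;  9668 + 5266 = 14934
252 + 24 = 276;  1390 + 276 = 1666;  5266 + 1666 = 6932;  14934 + 6932 = 21866

21866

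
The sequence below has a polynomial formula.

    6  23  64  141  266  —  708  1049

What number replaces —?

Using the first 5 terms:
Δ: 17, 41, 77, 125
Δ²: 24, 36, 48
Δ³: 12, 12
Constant third difference = 12.
Extend forward: 48 + 12 = 60;  125 + 60 = 185;  266 + 185 = 451

451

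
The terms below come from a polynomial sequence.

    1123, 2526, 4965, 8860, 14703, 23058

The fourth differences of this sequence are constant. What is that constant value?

Δ: 1403, 2439, 3895, 5843, 8355
Δ²: 1036, 1456, 1948, 2512
Δ³: 420, 492, 564
Δ⁴: 72, 72

72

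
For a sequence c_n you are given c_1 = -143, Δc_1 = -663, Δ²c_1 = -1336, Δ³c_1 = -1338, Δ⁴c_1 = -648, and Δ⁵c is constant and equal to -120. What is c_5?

-16811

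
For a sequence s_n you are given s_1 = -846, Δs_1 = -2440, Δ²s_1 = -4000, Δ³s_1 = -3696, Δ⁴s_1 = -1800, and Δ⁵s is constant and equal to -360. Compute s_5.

-51190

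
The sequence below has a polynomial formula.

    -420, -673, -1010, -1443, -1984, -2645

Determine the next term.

D1: -253, -337, -433, -541, -661
D2: -84, -96, -108, -120
D3: -12, -12, -12
Third differences constant at -12.
-120 − 12 = -132;  -661 − 132 = -793;  -2645 − 793 = -3438

-3438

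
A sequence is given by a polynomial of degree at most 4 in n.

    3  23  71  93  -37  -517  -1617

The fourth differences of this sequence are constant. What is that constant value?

-72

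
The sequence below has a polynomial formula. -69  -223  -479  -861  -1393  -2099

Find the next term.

-3003

-154 , -256 , -382 , -532 , -706
-102 , -126 , -150 , -174
-24 , -24 , -24
The third differences are constant (-24).
-174 − 24 = -198;  -706 − 198 = -904;  -2099 − 904 = -3003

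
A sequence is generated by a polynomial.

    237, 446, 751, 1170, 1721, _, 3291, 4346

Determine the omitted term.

Using the first 5 terms:
D1: 209, 305, 419, 551
D2: 96, 114, 132
D3: 18, 18
Constant third difference = 18.
Extend forward: 132 + 18 = 150;  551 + 150 = 701;  1721 + 701 = 2422

2422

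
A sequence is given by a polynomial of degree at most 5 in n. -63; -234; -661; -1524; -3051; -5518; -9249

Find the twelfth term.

First differences: -171 , -427 , -863 , -1527 , -2467 , -3731
Second differences: -256 , -436 , -664 , -940 , -1264
Third differences: -180 , -228 , -276 , -324
Fourth differences: -48 , -48 , -48
The fourth differences are constant (-48).
-324 − 48 = -372;  -1264 − 372 = -1636;  -3731 − 1636 = -5367;  -9249 − 5367 = -14616
-372 − 48 = -420;  -1636 − 420 = -2056;  -5367 − 2056 = -7423;  -14616 − 7423 = -22039
-420 − 48 = -468;  -2056 − 468 = -2524;  -7423 − 2524 = -9947;  -22039 − 9947 = -31986
-468 − 48 = -516;  -2524 − 516 = -3040;  -9947 − 3040 = -12987;  -31986 − 12987 = -44973
-516 − 48 = -564;  -3040 − 564 = -3604;  -12987 − 3604 = -16591;  -44973 − 16591 = -61564

-61564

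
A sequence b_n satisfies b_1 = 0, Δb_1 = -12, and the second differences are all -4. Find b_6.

-100

Build the table forward from the leading diagonal:
D2: -4, -4, -4, -4, -4, -4
D1: -12, -16, -20, -24, -28, -32
b: 0, -12, -28, -48, -72, -100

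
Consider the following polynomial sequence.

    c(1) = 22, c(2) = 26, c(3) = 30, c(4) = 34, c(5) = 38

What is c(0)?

18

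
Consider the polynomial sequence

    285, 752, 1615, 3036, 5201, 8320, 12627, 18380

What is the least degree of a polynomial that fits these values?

4

Δ: 467, 863, 1421, 2165, 3119, 4307, 5753
Δ²: 396, 558, 744, 954, 1188, 1446
Δ³: 162, 186, 210, 234, 258
Δ⁴: 24, 24, 24, 24
The fourth differences are constant, so the polynomial has degree 4.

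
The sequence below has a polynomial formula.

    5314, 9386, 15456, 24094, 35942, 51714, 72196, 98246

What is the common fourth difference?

72

D1: 4072, 6070, 8638, 11848, 15772, 20482, 26050
D2: 1998, 2568, 3210, 3924, 4710, 5568
D3: 570, 642, 714, 786, 858
D4: 72, 72, 72, 72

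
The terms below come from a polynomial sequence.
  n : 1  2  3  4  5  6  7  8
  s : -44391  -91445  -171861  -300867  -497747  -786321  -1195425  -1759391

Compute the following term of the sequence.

D1: -47054  -80416  -129006  -196880  -288574  -409104  -563966
D2: -33362  -48590  -67874  -91694  -120530  -154862
D3: -15228  -19284  -23820  -28836  -34332
D4: -4056  -4536  -5016  -5496
D5: -480  -480  -480
Constant fifth difference = -480, so extend:
-5496 − 480 = -5976;  -34332 − 5976 = -40308;  -154862 − 40308 = -195170;  -563966 − 195170 = -759136;  -1759391 − 759136 = -2518527

-2518527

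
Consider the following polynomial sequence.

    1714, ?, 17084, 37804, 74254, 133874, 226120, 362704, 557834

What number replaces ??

6430

Using the last 7 terms:
First differences: 20720  36450  59620  92246  136584  195130
Second differences: 15730  23170  32626  44338  58546
Third differences: 7440  9456  11712  14208
Fourth differences: 2016  2256  2496
Fifth differences: 240  240
Constant fifth difference = 240.
Extend backward: 2016 − 240 = 1776;  7440 − 1776 = 5664;  15730 − 5664 = 10066;  20720 − 10066 = 10654;  17084 − 10654 = 6430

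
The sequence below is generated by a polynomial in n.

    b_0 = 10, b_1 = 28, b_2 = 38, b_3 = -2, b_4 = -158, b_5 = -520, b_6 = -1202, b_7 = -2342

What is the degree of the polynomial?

18, 10, -40, -156, -362, -682, -1140
-8, -50, -116, -206, -320, -458
-42, -66, -90, -114, -138
-24, -24, -24, -24
The fourth differences are constant, so the polynomial has degree 4.

4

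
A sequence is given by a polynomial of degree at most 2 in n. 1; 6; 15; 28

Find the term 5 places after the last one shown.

153

First differences: 5, 9, 13
Second differences: 4, 4
Constant second difference = 4, so extend:
13 + 4 = 17;  28 + 17 = 45
17 + 4 = 21;  45 + 21 = 66
21 + 4 = 25;  66 + 25 = 91
25 + 4 = 29;  91 + 29 = 120
29 + 4 = 33;  120 + 33 = 153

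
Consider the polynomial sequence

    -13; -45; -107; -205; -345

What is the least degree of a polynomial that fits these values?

3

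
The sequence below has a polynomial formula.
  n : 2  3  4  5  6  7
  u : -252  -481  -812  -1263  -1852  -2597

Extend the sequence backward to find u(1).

D1: -229, -331, -451, -589, -745
D2: -102, -120, -138, -156
D3: -18, -18, -18
The third differences are constant at -18.
Work back: -102 + 18 = -84;  -229 + 84 = -145;  -252 + 145 = -107

-107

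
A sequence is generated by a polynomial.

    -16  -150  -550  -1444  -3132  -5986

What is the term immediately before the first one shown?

8

First differences: -134, -400, -894, -1688, -2854
Second differences: -266, -494, -794, -1166
Third differences: -228, -300, -372
Fourth differences: -72, -72
The fourth differences are constant at -72.
Work back: -228 + 72 = -156;  -266 + 156 = -110;  -134 + 110 = -24;  -16 + 24 = 8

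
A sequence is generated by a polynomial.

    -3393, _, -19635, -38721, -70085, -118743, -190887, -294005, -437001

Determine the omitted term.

-8867

Using the last 7 terms:
-19086, -31364, -48658, -72144, -103118, -142996
-12278, -17294, -23486, -30974, -39878
-5016, -6192, -7488, -8904
-1176, -1296, -1416
-120, -120
Constant fifth difference = -120.
Extend backward: -1176 + 120 = -1056;  -5016 + 1056 = -3960;  -12278 + 3960 = -8318;  -19086 + 8318 = -10768;  -19635 + 10768 = -8867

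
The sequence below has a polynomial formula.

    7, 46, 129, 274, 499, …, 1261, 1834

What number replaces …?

822

Using the first 5 terms:
D1: 39  83  145  225
D2: 44  62  80
D3: 18  18
Constant third difference = 18.
Extend forward: 80 + 18 = 98;  225 + 98 = 323;  499 + 323 = 822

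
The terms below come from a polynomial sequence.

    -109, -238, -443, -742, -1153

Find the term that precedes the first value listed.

-38

D1: -129  -205  -299  -411
D2: -76  -94  -112
D3: -18  -18
The third differences are constant at -18.
Work back: -76 + 18 = -58;  -129 + 58 = -71;  -109 + 71 = -38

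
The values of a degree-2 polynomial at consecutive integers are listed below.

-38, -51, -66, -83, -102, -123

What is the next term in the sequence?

-146

-13, -15, -17, -19, -21
-2, -2, -2, -2
The second differences are constant (-2).
-21 − 2 = -23;  -123 − 23 = -146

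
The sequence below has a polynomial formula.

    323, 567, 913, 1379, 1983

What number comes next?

2743

First differences: 244, 346, 466, 604
Second differences: 102, 120, 138
Third differences: 18, 18
The third differences are constant (18).
138 + 18 = 156;  604 + 156 = 760;  1983 + 760 = 2743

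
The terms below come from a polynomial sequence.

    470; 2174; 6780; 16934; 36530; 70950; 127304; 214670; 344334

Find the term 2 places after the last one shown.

788180

1704 , 4606 , 10154 , 19596 , 34420 , 56354 , 87366 , 129664
2902 , 5548 , 9442 , 14824 , 21934 , 31012 , 42298
2646 , 3894 , 5382 , 7110 , 9078 , 11286
1248 , 1488 , 1728 , 1968 , 2208
240 , 240 , 240 , 240
Constant fifth difference = 240, so extend:
2208 + 240 = 2448;  11286 + 2448 = 13734;  42298 + 13734 = 56032;  129664 + 56032 = 185696;  344334 + 185696 = 530030
2448 + 240 = 2688;  13734 + 2688 = 16422;  56032 + 16422 = 72454;  185696 + 72454 = 258150;  530030 + 258150 = 788180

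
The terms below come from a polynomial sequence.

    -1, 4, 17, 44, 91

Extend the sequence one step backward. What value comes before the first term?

-4

Δ: 5, 13, 27, 47
Δ²: 8, 14, 20
Δ³: 6, 6
The third differences are constant at 6.
Work back: 8 − 6 = 2;  5 − 2 = 3;  -1 − 3 = -4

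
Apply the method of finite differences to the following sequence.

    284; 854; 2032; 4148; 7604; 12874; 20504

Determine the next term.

31112

Δ: 570 , 1178 , 2116 , 3456 , 5270 , 7630
Δ²: 608 , 938 , 1340 , 1814 , 2360
Δ³: 330 , 402 , 474 , 546
Δ⁴: 72 , 72 , 72
The fourth differences are constant (72).
546 + 72 = 618;  2360 + 618 = 2978;  7630 + 2978 = 10608;  20504 + 10608 = 31112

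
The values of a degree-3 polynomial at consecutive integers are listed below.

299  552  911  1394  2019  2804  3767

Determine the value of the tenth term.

D1: 253, 359, 483, 625, 785, 963
D2: 106, 124, 142, 160, 178
D3: 18, 18, 18, 18
The third differences are constant (18).
178 + 18 = 196;  963 + 196 = 1159;  3767 + 1159 = 4926
196 + 18 = 214;  1159 + 214 = 1373;  4926 + 1373 = 6299
214 + 18 = 232;  1373 + 232 = 1605;  6299 + 1605 = 7904

7904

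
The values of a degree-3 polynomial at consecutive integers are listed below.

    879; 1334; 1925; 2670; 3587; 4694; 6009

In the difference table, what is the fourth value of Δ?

Δ: 455, 591, 745, 917, 1107, 1315
Δ²: 136, 154, 172, 190, 208
Δ³: 18, 18, 18, 18

917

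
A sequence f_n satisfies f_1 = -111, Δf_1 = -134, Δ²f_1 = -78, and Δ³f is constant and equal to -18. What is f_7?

Build the table forward from the leading diagonal:
Δ³: -18  -18  -18  -18  -18  -18  -18
Δ²: -78  -96  -114  -132  -150  -168  -186
Δ: -134  -212  -308  -422  -554  -704  -872
f: -111  -245  -457  -765  -1187  -1741  -2445

-2445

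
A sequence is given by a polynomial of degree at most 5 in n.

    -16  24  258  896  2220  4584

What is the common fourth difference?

Δ: 40, 234, 638, 1324, 2364
Δ²: 194, 404, 686, 1040
Δ³: 210, 282, 354
Δ⁴: 72, 72

72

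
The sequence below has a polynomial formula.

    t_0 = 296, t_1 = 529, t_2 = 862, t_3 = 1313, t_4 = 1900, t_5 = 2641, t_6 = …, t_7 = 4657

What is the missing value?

3554

Using the first 6 terms:
Δ: 233  333  451  587  741
Δ²: 100  118  136  154
Δ³: 18  18  18
Constant third difference = 18.
Extend forward: 154 + 18 = 172;  741 + 172 = 913;  2641 + 913 = 3554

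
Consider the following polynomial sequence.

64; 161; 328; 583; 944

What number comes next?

1429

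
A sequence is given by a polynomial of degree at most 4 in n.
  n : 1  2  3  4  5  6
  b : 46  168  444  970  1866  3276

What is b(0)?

122  276  526  896  1410
154  250  370  514
96  120  144
24  24
The fourth differences are constant at 24.
Work back: 96 − 24 = 72;  154 − 72 = 82;  122 − 82 = 40;  46 − 40 = 6

6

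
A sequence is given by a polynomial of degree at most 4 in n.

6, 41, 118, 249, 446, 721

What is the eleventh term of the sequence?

Δ: 35 , 77 , 131 , 197 , 275
Δ²: 42 , 54 , 66 , 78
Δ³: 12 , 12 , 12
Third differences constant at 12.
78 + 12 = 90;  275 + 90 = 365;  721 + 365 = 1086
90 + 12 = 102;  365 + 102 = 467;  1086 + 467 = 1553
102 + 12 = 114;  467 + 114 = 581;  1553 + 581 = 2134
114 + 12 = 126;  581 + 126 = 707;  2134 + 707 = 2841
126 + 12 = 138;  707 + 138 = 845;  2841 + 845 = 3686

3686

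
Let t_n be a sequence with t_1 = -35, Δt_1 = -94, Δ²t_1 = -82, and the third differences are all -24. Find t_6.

-1565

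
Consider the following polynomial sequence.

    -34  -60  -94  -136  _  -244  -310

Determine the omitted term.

Using the first 4 terms:
First differences: -26  -34  -42
Second differences: -8  -8
Constant second difference = -8.
Extend forward: -42 − 8 = -50;  -136 − 50 = -186

-186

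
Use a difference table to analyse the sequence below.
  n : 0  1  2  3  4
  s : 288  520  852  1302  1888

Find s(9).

7488

Δ: 232  332  450  586
Δ²: 100  118  136
Δ³: 18  18
The third differences are constant (18).
136 + 18 = 154;  586 + 154 = 740;  1888 + 740 = 2628
154 + 18 = 172;  740 + 172 = 912;  2628 + 912 = 3540
172 + 18 = 190;  912 + 190 = 1102;  3540 + 1102 = 4642
190 + 18 = 208;  1102 + 208 = 1310;  4642 + 1310 = 5952
208 + 18 = 226;  1310 + 226 = 1536;  5952 + 1536 = 7488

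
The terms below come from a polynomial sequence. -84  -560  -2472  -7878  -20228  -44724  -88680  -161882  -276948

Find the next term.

-476, -1912, -5406, -12350, -24496, -43956, -73202, -115066
-1436, -3494, -6944, -12146, -19460, -29246, -41864
-2058, -3450, -5202, -7314, -9786, -12618
-1392, -1752, -2112, -2472, -2832
-360, -360, -360, -360
Constant fifth difference = -360, so extend:
-2832 − 360 = -3192;  -12618 − 3192 = -15810;  -41864 − 15810 = -57674;  -115066 − 57674 = -172740;  -276948 − 172740 = -449688

-449688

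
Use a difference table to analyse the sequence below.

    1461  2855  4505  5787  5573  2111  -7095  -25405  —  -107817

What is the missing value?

-57163

Using the first 8 terms:
Δ: 1394, 1650, 1282, -214, -3462, -9206, -18310
Δ²: 256, -368, -1496, -3248, -5744, -9104
Δ³: -624, -1128, -1752, -2496, -3360
Δ⁴: -504, -624, -744, -864
Δ⁵: -120, -120, -120
Constant fifth difference = -120.
Extend forward: -864 − 120 = -984;  -3360 − 984 = -4344;  -9104 − 4344 = -13448;  -18310 − 13448 = -31758;  -25405 − 31758 = -57163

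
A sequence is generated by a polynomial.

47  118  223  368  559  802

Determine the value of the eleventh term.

3007

71, 105, 145, 191, 243
34, 40, 46, 52
6, 6, 6
Third differences constant at 6.
52 + 6 = 58;  243 + 58 = 301;  802 + 301 = 1103
58 + 6 = 64;  301 + 64 = 365;  1103 + 365 = 1468
64 + 6 = 70;  365 + 70 = 435;  1468 + 435 = 1903
70 + 6 = 76;  435 + 76 = 511;  1903 + 511 = 2414
76 + 6 = 82;  511 + 82 = 593;  2414 + 593 = 3007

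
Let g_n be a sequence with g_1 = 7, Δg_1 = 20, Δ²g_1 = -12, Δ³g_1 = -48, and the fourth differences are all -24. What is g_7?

Build the table forward from the leading diagonal:
Δ⁴: -24  -24  -24  -24  -24  -24  -24
Δ³: -48  -72  -96  -120  -144  -168  -192
Δ²: -12  -60  -132  -228  -348  -492  -660
Δ: 20  8  -52  -184  -412  -760  -1252
g: 7  27  35  -17  -201  -613  -1373

-1373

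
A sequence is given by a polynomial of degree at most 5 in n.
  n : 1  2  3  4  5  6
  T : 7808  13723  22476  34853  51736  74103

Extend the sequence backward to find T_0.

5915  8753  12377  16883  22367
2838  3624  4506  5484
786  882  978
96  96
The fourth differences are constant at 96.
Work back: 786 − 96 = 690;  2838 − 690 = 2148;  5915 − 2148 = 3767;  7808 − 3767 = 4041

4041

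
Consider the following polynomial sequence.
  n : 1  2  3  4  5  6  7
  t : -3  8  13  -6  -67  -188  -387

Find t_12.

-3182

Δ: 11, 5, -19, -61, -121, -199
Δ²: -6, -24, -42, -60, -78
Δ³: -18, -18, -18, -18
Constant third difference = -18, so extend:
-78 − 18 = -96;  -199 − 96 = -295;  -387 − 295 = -682
-96 − 18 = -114;  -295 − 114 = -409;  -682 − 409 = -1091
-114 − 18 = -132;  -409 − 132 = -541;  -1091 − 541 = -1632
-132 − 18 = -150;  -541 − 150 = -691;  -1632 − 691 = -2323
-150 − 18 = -168;  -691 − 168 = -859;  -2323 − 859 = -3182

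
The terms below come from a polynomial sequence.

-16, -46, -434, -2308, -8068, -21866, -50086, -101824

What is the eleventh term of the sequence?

-539866

D1: -30, -388, -1874, -5760, -13798, -28220, -51738
D2: -358, -1486, -3886, -8038, -14422, -23518
D3: -1128, -2400, -4152, -6384, -9096
D4: -1272, -1752, -2232, -2712
D5: -480, -480, -480
Fifth differences constant at -480.
-2712 − 480 = -3192;  -9096 − 3192 = -12288;  -23518 − 12288 = -35806;  -51738 − 35806 = -87544;  -101824 − 87544 = -189368
-3192 − 480 = -3672;  -12288 − 3672 = -15960;  -35806 − 15960 = -51766;  -87544 − 51766 = -139310;  -189368 − 139310 = -328678
-3672 − 480 = -4152;  -15960 − 4152 = -20112;  -51766 − 20112 = -71878;  -139310 − 71878 = -211188;  -328678 − 211188 = -539866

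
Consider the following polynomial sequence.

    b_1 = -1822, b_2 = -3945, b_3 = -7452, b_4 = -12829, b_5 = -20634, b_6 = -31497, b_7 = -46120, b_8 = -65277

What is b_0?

-669

-2123, -3507, -5377, -7805, -10863, -14623, -19157
-1384, -1870, -2428, -3058, -3760, -4534
-486, -558, -630, -702, -774
-72, -72, -72, -72
The fourth differences are constant at -72.
Work back: -486 + 72 = -414;  -1384 + 414 = -970;  -2123 + 970 = -1153;  -1822 + 1153 = -669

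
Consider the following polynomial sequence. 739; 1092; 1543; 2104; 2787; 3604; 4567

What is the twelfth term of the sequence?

11992

First differences: 353  451  561  683  817  963
Second differences: 98  110  122  134  146
Third differences: 12  12  12  12
The third differences are constant (12).
146 + 12 = 158;  963 + 158 = 1121;  4567 + 1121 = 5688
158 + 12 = 170;  1121 + 170 = 1291;  5688 + 1291 = 6979
170 + 12 = 182;  1291 + 182 = 1473;  6979 + 1473 = 8452
182 + 12 = 194;  1473 + 194 = 1667;  8452 + 1667 = 10119
194 + 12 = 206;  1667 + 206 = 1873;  10119 + 1873 = 11992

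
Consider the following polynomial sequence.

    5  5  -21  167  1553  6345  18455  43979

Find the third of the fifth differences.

First differences: 0, -26, 188, 1386, 4792, 12110, 25524
Second differences: -26, 214, 1198, 3406, 7318, 13414
Third differences: 240, 984, 2208, 3912, 6096
Fourth differences: 744, 1224, 1704, 2184
Fifth differences: 480, 480, 480

480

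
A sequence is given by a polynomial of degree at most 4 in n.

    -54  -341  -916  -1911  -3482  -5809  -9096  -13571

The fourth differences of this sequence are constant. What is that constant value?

D1: -287, -575, -995, -1571, -2327, -3287, -4475
D2: -288, -420, -576, -756, -960, -1188
D3: -132, -156, -180, -204, -228
D4: -24, -24, -24, -24

-24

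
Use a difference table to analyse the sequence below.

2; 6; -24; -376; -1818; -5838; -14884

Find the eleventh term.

Δ: 4, -30, -352, -1442, -4020, -9046
Δ²: -34, -322, -1090, -2578, -5026
Δ³: -288, -768, -1488, -2448
Δ⁴: -480, -720, -960
Δ⁵: -240, -240
Fifth differences constant at -240.
-960 − 240 = -1200;  -2448 − 1200 = -3648;  -5026 − 3648 = -8674;  -9046 − 8674 = -17720;  -14884 − 17720 = -32604
-1200 − 240 = -1440;  -3648 − 1440 = -5088;  -8674 − 5088 = -13762;  -17720 − 13762 = -31482;  -32604 − 31482 = -64086
-1440 − 240 = -1680;  -5088 − 1680 = -6768;  -13762 − 6768 = -20530;  -31482 − 20530 = -52012;  -64086 − 52012 = -116098
-1680 − 240 = -1920;  -6768 − 1920 = -8688;  -20530 − 8688 = -29218;  -52012 − 29218 = -81230;  -116098 − 81230 = -197328

-197328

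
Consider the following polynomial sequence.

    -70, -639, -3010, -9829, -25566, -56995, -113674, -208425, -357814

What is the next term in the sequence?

-582631

-569, -2371, -6819, -15737, -31429, -56679, -94751, -149389
-1802, -4448, -8918, -15692, -25250, -38072, -54638
-2646, -4470, -6774, -9558, -12822, -16566
-1824, -2304, -2784, -3264, -3744
-480, -480, -480, -480
The fifth differences are constant (-480).
-3744 − 480 = -4224;  -16566 − 4224 = -20790;  -54638 − 20790 = -75428;  -149389 − 75428 = -224817;  -357814 − 224817 = -582631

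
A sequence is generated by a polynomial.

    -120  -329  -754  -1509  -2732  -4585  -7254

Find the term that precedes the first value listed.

-37

-209  -425  -755  -1223  -1853  -2669
-216  -330  -468  -630  -816
-114  -138  -162  -186
-24  -24  -24
The fourth differences are constant at -24.
Work back: -114 + 24 = -90;  -216 + 90 = -126;  -209 + 126 = -83;  -120 + 83 = -37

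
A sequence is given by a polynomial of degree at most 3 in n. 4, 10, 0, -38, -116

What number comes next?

-246

D1: 6, -10, -38, -78
D2: -16, -28, -40
D3: -12, -12
Constant third difference = -12, so extend:
-40 − 12 = -52;  -78 − 52 = -130;  -116 − 130 = -246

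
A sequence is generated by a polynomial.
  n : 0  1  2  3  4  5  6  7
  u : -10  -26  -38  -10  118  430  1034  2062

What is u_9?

6038

First differences: -16 , -12 , 28 , 128 , 312 , 604 , 1028
Second differences: 4 , 40 , 100 , 184 , 292 , 424
Third differences: 36 , 60 , 84 , 108 , 132
Fourth differences: 24 , 24 , 24 , 24
Constant fourth difference = 24, so extend:
132 + 24 = 156;  424 + 156 = 580;  1028 + 580 = 1608;  2062 + 1608 = 3670
156 + 24 = 180;  580 + 180 = 760;  1608 + 760 = 2368;  3670 + 2368 = 6038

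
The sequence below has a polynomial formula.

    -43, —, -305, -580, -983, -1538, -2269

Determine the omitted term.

-134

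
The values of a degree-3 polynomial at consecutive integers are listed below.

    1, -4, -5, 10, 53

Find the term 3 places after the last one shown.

-5, -1, 15, 43
4, 16, 28
12, 12
Third differences constant at 12.
28 + 12 = 40;  43 + 40 = 83;  53 + 83 = 136
40 + 12 = 52;  83 + 52 = 135;  136 + 135 = 271
52 + 12 = 64;  135 + 64 = 199;  271 + 199 = 470

470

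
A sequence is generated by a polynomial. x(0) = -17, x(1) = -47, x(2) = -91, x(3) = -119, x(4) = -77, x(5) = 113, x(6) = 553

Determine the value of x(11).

D1: -30  -44  -28  42  190  440
D2: -14  16  70  148  250
D3: 30  54  78  102
D4: 24  24  24
Fourth differences constant at 24.
102 + 24 = 126;  250 + 126 = 376;  440 + 376 = 816;  553 + 816 = 1369
126 + 24 = 150;  376 + 150 = 526;  816 + 526 = 1342;  1369 + 1342 = 2711
150 + 24 = 174;  526 + 174 = 700;  1342 + 700 = 2042;  2711 + 2042 = 4753
174 + 24 = 198;  700 + 198 = 898;  2042 + 898 = 2940;  4753 + 2940 = 7693
198 + 24 = 222;  898 + 222 = 1120;  2940 + 1120 = 4060;  7693 + 4060 = 11753

11753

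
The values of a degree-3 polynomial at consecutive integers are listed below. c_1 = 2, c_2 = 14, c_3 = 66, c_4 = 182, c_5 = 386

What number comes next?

702

D1: 12, 52, 116, 204
D2: 40, 64, 88
D3: 24, 24
Constant third difference = 24, so extend:
88 + 24 = 112;  204 + 112 = 316;  386 + 316 = 702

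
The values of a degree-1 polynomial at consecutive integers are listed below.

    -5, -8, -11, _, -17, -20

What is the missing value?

Using the first 3 terms:
D1: -3, -3
Constant first difference = -3.
Extend forward: -11 − 3 = -14

-14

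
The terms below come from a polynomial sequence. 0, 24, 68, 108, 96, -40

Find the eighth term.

-1092

Δ: 24, 44, 40, -12, -136
Δ²: 20, -4, -52, -124
Δ³: -24, -48, -72
Δ⁴: -24, -24
Constant fourth difference = -24, so extend:
-72 − 24 = -96;  -124 − 96 = -220;  -136 − 220 = -356;  -40 − 356 = -396
-96 − 24 = -120;  -220 − 120 = -340;  -356 − 340 = -696;  -396 − 696 = -1092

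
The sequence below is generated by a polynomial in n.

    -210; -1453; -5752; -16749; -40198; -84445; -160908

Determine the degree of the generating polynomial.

5

D1: -1243, -4299, -10997, -23449, -44247, -76463
D2: -3056, -6698, -12452, -20798, -32216
D3: -3642, -5754, -8346, -11418
D4: -2112, -2592, -3072
D5: -480, -480
The fifth differences are constant, so the polynomial has degree 5.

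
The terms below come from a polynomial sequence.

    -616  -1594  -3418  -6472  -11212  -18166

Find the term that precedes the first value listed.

-978  -1824  -3054  -4740  -6954
-846  -1230  -1686  -2214
-384  -456  -528
-72  -72
The fourth differences are constant at -72.
Work back: -384 + 72 = -312;  -846 + 312 = -534;  -978 + 534 = -444;  -616 + 444 = -172

-172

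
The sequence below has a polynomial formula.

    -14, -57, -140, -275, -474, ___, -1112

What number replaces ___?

-749

Using the first 5 terms:
Δ: -43, -83, -135, -199
Δ²: -40, -52, -64
Δ³: -12, -12
Constant third difference = -12.
Extend forward: -64 − 12 = -76;  -199 − 76 = -275;  -474 − 275 = -749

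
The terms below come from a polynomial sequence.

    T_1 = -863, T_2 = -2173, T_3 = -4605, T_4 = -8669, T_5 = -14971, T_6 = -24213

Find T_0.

-1310, -2432, -4064, -6302, -9242
-1122, -1632, -2238, -2940
-510, -606, -702
-96, -96
The fourth differences are constant at -96.
Work back: -510 + 96 = -414;  -1122 + 414 = -708;  -1310 + 708 = -602;  -863 + 602 = -261

-261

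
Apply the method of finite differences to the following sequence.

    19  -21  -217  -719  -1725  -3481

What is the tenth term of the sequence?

-40, -196, -502, -1006, -1756
-156, -306, -504, -750
-150, -198, -246
-48, -48
The fourth differences are constant (-48).
-246 − 48 = -294;  -750 − 294 = -1044;  -1756 − 1044 = -2800;  -3481 − 2800 = -6281
-294 − 48 = -342;  -1044 − 342 = -1386;  -2800 − 1386 = -4186;  -6281 − 4186 = -10467
-342 − 48 = -390;  -1386 − 390 = -1776;  -4186 − 1776 = -5962;  -10467 − 5962 = -16429
-390 − 48 = -438;  -1776 − 438 = -2214;  -5962 − 2214 = -8176;  -16429 − 8176 = -24605

-24605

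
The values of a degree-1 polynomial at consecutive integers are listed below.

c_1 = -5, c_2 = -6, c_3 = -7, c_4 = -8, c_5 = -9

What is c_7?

-11

-1, -1, -1, -1
The first differences are constant (-1).
-9 − 1 = -10
-10 − 1 = -11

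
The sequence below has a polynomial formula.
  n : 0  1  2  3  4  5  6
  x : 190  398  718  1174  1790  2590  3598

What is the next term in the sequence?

4838

208  320  456  616  800  1008
112  136  160  184  208
24  24  24  24
Constant third difference = 24, so extend:
208 + 24 = 232;  1008 + 232 = 1240;  3598 + 1240 = 4838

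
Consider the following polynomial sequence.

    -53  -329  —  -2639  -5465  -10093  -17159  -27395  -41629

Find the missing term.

-1075

Using the last 6 terms:
First differences: -2826  -4628  -7066  -10236  -14234
Second differences: -1802  -2438  -3170  -3998
Third differences: -636  -732  -828
Fourth differences: -96  -96
Constant fourth difference = -96.
Extend backward: -636 + 96 = -540;  -1802 + 540 = -1262;  -2826 + 1262 = -1564;  -2639 + 1564 = -1075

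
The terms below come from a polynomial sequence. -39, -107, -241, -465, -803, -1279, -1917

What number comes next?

-2741

D1: -68 , -134 , -224 , -338 , -476 , -638
D2: -66 , -90 , -114 , -138 , -162
D3: -24 , -24 , -24 , -24
Third differences constant at -24.
-162 − 24 = -186;  -638 − 186 = -824;  -1917 − 824 = -2741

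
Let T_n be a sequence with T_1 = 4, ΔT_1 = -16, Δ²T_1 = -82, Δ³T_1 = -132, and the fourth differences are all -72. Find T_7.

-5042

Build the table forward from the leading diagonal:
Δ⁴: -72, -72, -72, -72, -72, -72, -72
Δ³: -132, -204, -276, -348, -420, -492, -564
Δ²: -82, -214, -418, -694, -1042, -1462, -1954
Δ: -16, -98, -312, -730, -1424, -2466, -3928
T: 4, -12, -110, -422, -1152, -2576, -5042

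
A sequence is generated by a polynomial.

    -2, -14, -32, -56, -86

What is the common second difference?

-6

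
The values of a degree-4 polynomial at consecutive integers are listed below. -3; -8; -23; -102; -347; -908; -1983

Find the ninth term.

-6707

-5, -15, -79, -245, -561, -1075
-10, -64, -166, -316, -514
-54, -102, -150, -198
-48, -48, -48
The fourth differences are constant (-48).
-198 − 48 = -246;  -514 − 246 = -760;  -1075 − 760 = -1835;  -1983 − 1835 = -3818
-246 − 48 = -294;  -760 − 294 = -1054;  -1835 − 1054 = -2889;  -3818 − 2889 = -6707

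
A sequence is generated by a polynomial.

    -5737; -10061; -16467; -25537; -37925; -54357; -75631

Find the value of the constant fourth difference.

-72

Δ: -4324, -6406, -9070, -12388, -16432, -21274
Δ²: -2082, -2664, -3318, -4044, -4842
Δ³: -582, -654, -726, -798
Δ⁴: -72, -72, -72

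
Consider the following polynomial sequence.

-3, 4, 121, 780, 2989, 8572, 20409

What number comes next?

42676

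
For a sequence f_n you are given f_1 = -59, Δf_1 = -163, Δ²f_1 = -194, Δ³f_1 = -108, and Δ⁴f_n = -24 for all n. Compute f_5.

-2331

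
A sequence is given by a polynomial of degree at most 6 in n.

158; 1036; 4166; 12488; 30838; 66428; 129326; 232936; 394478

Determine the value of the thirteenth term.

D1: 878, 3130, 8322, 18350, 35590, 62898, 103610, 161542
D2: 2252, 5192, 10028, 17240, 27308, 40712, 57932
D3: 2940, 4836, 7212, 10068, 13404, 17220
D4: 1896, 2376, 2856, 3336, 3816
D5: 480, 480, 480, 480
Fifth differences constant at 480.
3816 + 480 = 4296;  17220 + 4296 = 21516;  57932 + 21516 = 79448;  161542 + 79448 = 240990;  394478 + 240990 = 635468
4296 + 480 = 4776;  21516 + 4776 = 26292;  79448 + 26292 = 105740;  240990 + 105740 = 346730;  635468 + 346730 = 982198
4776 + 480 = 5256;  26292 + 5256 = 31548;  105740 + 31548 = 137288;  346730 + 137288 = 484018;  982198 + 484018 = 1466216
5256 + 480 = 5736;  31548 + 5736 = 37284;  137288 + 37284 = 174572;  484018 + 174572 = 658590;  1466216 + 658590 = 2124806

2124806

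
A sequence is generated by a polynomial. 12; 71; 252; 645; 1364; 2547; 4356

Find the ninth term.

First differences: 59, 181, 393, 719, 1183, 1809
Second differences: 122, 212, 326, 464, 626
Third differences: 90, 114, 138, 162
Fourth differences: 24, 24, 24
Fourth differences constant at 24.
162 + 24 = 186;  626 + 186 = 812;  1809 + 812 = 2621;  4356 + 2621 = 6977
186 + 24 = 210;  812 + 210 = 1022;  2621 + 1022 = 3643;  6977 + 3643 = 10620

10620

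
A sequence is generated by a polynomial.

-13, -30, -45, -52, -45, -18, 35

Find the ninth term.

243

Δ: -17 , -15 , -7 , 7 , 27 , 53
Δ²: 2 , 8 , 14 , 20 , 26
Δ³: 6 , 6 , 6 , 6
Third differences constant at 6.
26 + 6 = 32;  53 + 32 = 85;  35 + 85 = 120
32 + 6 = 38;  85 + 38 = 123;  120 + 123 = 243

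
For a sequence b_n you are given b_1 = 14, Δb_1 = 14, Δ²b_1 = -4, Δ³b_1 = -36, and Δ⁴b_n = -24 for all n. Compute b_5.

-122

Build the table forward from the leading diagonal:
Δ⁴: -24, -24, -24, -24, -24
Δ³: -36, -60, -84, -108, -132
Δ²: -4, -40, -100, -184, -292
Δ: 14, 10, -30, -130, -314
b: 14, 28, 38, 8, -122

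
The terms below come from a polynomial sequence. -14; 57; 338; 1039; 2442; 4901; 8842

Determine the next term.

D1: 71, 281, 701, 1403, 2459, 3941
D2: 210, 420, 702, 1056, 1482
D3: 210, 282, 354, 426
D4: 72, 72, 72
The fourth differences are constant (72).
426 + 72 = 498;  1482 + 498 = 1980;  3941 + 1980 = 5921;  8842 + 5921 = 14763

14763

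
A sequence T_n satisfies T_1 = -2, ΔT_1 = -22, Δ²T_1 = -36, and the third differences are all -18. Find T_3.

Build the table forward from the leading diagonal:
Δ³: -18, -18, -18
Δ²: -36, -54, -72
Δ: -22, -58, -112
T: -2, -24, -82

-82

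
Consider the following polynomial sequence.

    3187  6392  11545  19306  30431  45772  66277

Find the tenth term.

Δ: 3205, 5153, 7761, 11125, 15341, 20505
Δ²: 1948, 2608, 3364, 4216, 5164
Δ³: 660, 756, 852, 948
Δ⁴: 96, 96, 96
The fourth differences are constant (96).
948 + 96 = 1044;  5164 + 1044 = 6208;  20505 + 6208 = 26713;  66277 + 26713 = 92990
1044 + 96 = 1140;  6208 + 1140 = 7348;  26713 + 7348 = 34061;  92990 + 34061 = 127051
1140 + 96 = 1236;  7348 + 1236 = 8584;  34061 + 8584 = 42645;  127051 + 42645 = 169696

169696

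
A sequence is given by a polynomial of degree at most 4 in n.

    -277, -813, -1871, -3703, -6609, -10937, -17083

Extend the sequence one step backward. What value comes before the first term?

-59

Δ: -536  -1058  -1832  -2906  -4328  -6146
Δ²: -522  -774  -1074  -1422  -1818
Δ³: -252  -300  -348  -396
Δ⁴: -48  -48  -48
The fourth differences are constant at -48.
Work back: -252 + 48 = -204;  -522 + 204 = -318;  -536 + 318 = -218;  -277 + 218 = -59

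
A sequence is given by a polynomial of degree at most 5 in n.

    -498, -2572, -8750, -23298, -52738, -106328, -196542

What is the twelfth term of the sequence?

-1919162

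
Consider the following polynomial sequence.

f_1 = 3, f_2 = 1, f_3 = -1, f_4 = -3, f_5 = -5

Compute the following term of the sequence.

-7

First differences: -2, -2, -2, -2
First differences constant at -2.
-5 − 2 = -7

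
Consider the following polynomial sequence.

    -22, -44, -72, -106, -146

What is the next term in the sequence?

D1: -22, -28, -34, -40
D2: -6, -6, -6
Constant second difference = -6, so extend:
-40 − 6 = -46;  -146 − 46 = -192

-192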